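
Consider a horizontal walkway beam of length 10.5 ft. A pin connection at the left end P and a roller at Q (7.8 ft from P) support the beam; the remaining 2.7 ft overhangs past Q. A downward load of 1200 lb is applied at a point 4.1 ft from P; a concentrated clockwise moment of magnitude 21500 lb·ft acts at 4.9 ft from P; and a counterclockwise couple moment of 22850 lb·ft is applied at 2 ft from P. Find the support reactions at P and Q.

Moments about P: Q_y·7.8 − 1200·4.1 − 21500 + 22850 = 0 → Q_y = 3570/7.8 = 457.692 ≈ 457.7 lb.
ΣF_y = 0: P_y + 457.692 − 1200 = 0 → P_y = 742.3 lb.
ΣF_x = 0: no horizontal applied forces, so P_x = 0.

P_x = 0, P_y = 742.3 lb, Q_y = 457.7 lb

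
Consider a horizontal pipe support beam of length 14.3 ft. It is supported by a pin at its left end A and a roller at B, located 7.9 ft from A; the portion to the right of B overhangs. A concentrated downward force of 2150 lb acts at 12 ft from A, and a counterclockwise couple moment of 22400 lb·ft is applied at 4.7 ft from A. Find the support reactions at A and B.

A_x = 0, A_y = 1720 lb, B_y = 430.4 lb

Taking moments about A: B_y·7.9 − 2150·12 + 22400 = 0 → B_y = 3400/7.9 = 430.38 ≈ 430.4 lb.
ΣF_y = 0: A_y + 430.38 − 2150 = 0 → A_y = 1720 lb.
ΣF_x = 0: no horizontal applied forces, so A_x = 0.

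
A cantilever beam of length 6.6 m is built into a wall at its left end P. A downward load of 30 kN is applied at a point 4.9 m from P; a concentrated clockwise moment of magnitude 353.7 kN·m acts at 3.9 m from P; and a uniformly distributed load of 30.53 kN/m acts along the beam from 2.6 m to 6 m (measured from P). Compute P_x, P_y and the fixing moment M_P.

Resultant of the distributed load: 30.53 × 3.4 = 103.802 kN at 4.3 m from P.
ΣF_x = 0: P_x = 0.
ΣF_y = 0: P_y − 30 − 30.53·3.4 = 0 → P_y = 133.8 kN.
ΣM about P: M_P − 30·4.9 − 353.7 − (30.53·3.4)·4.3 = 0 → M_P = 947.0 kN·m.

P_x = 0, P_y = 133.8 kN, M_P = 947.0 kN·m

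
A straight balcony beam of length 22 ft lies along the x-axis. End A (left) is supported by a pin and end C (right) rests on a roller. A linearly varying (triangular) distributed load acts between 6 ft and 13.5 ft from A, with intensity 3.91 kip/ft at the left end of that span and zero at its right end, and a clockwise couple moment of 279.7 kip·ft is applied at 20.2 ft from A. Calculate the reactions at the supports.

A_x = 0, A_y = -3.716 kip, C_y = 18.38 kip

Resultant of the triangular load: ½ × 3.91 × 7.5 = 14.6625 kip, acting at 8.5 ft from A (one-third of the span from the peak).
ΣM about A: C_y·22 − (½·3.91·7.5)·8.5 − 279.7 = 0 → C_y = 404.33125/22 = 18.3787 ≈ 18.38 kip.
ΣF_y = 0: A_y + 18.3787 − ½·3.91·7.5 = 0 → A_y = -3.716 kip.
ΣF_x = 0: no horizontal applied forces, so A_x = 0.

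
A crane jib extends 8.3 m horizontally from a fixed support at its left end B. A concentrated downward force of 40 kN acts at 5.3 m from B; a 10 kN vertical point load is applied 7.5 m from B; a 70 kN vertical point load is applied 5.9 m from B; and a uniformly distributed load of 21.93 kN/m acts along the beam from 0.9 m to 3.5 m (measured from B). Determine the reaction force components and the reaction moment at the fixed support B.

B_x = 0, B_y = 177.0 kN, M_B = 825.4 kN·m

Resultant of the distributed load: 21.93 × 2.6 = 57.018 kN at 2.2 m from B.
ΣF_x = 0: B_x = 0.
ΣF_y = 0: B_y − 40 − 10 − 70 − 21.93·2.6 = 0 → B_y = 177.0 kN.
ΣM about B: M_B − 40·5.3 − 10·7.5 − 70·5.9 − (21.93·2.6)·2.2 = 0 → M_B = 825.4 kN·m.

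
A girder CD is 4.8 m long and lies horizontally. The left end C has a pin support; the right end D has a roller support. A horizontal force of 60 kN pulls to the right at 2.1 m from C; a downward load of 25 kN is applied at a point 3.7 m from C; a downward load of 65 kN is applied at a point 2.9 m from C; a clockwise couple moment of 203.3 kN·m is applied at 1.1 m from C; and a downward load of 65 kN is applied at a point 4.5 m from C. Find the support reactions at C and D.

C_x = -60.00 kN, C_y = -6.833 kN, D_y = 161.8 kN

Taking moments about C: D_y·4.8 − 25·3.7 − 65·2.9 − 203.3 − 65·4.5 = 0 → D_y = 776.8/4.8 = 161.833 ≈ 161.8 kN.
ΣF_y = 0: C_y + 161.833 − 25 − 65 − 65 = 0 → C_y = -6.833 kN.
ΣF_x = 0: C_x + 60 = 0 → C_x = -60.00 kN.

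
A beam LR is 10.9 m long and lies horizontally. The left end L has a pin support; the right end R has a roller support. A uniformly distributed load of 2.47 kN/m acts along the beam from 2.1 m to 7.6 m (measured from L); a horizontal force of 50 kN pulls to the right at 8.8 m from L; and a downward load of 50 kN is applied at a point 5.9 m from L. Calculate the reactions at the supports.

L_x = -50.00 kN, L_y = 30.48 kN, R_y = 33.11 kN

Resultant of the distributed load: 2.47 × 5.5 = 13.585 kN at 4.85 m from L.
ΣM about L: R_y·10.9 − (2.47·5.5)·4.85 − 50·5.9 = 0 → R_y = 360.88725/10.9 = 33.1089 ≈ 33.11 kN.
ΣF_y = 0: L_y + 33.1089 − 2.47·5.5 − 50 = 0 → L_y = 30.48 kN.
ΣF_x = 0: L_x + 50 = 0 → L_x = -50.00 kN.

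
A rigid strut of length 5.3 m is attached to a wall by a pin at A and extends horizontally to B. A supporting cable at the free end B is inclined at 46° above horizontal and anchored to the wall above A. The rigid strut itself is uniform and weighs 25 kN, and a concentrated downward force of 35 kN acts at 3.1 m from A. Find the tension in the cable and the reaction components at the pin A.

ΣM about A: T·sin46°·5.3 − 25·2.65 − 35·3.1 = 0 → T = 174.75/(5.3·0.71934) = 45.836 ≈ 45.84 kN.
ΣF_x = 0: A_x − T·cos46° = 0 → A_x = 45.836 × 0.694658 = 31.84 kN.
ΣF_y = 0: A_y + T·sin46° − 25 − 35 = 0 → A_y = 60 − 45.836 × 0.71934 = 27.03 kN.

T = 45.84 kN, A_x = 31.84 kN, A_y = 27.03 kN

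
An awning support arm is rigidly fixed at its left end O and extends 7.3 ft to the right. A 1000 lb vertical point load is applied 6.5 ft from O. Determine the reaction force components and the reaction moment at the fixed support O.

ΣF_x = 0: O_x = 0.
ΣF_y = 0: O_y − 1000 = 0 → O_y = 1000 lb.
ΣM about O: M_O − 1000·6.5 = 0 → M_O = 6500 lb·ft.

O_x = 0, O_y = 1000 lb, M_O = 6500 lb·ft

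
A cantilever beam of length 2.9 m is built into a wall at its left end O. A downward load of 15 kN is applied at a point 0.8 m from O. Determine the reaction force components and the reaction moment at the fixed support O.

ΣF_x = 0: O_x = 0.
ΣF_y = 0: O_y − 15 = 0 → O_y = 15.00 kN.
ΣM about O: M_O − 15·0.8 = 0 → M_O = 12.00 kN·m.

O_x = 0, O_y = 15.00 kN, M_O = 12.00 kN·m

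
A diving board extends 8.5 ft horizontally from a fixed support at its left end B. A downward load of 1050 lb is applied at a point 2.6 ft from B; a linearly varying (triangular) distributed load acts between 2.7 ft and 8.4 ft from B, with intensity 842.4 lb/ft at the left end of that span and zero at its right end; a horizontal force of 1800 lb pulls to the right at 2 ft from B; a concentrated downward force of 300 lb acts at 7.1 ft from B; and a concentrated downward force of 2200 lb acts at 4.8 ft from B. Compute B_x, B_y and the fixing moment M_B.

B_x = -1800 lb, B_y = 5951 lb, M_B = 26460 lb·ft

Resultant of the triangular load: ½ × 842.4 × 5.7 = 2400.84 lb, acting at 4.6 ft from B (one-third of the span from the peak).
ΣF_x = 0: B_x + 1800 = 0 → B_x = -1800 lb.
ΣF_y = 0: B_y − 1050 − ½·842.4·5.7 − 300 − 2200 = 0 → B_y = 5951 lb.
ΣM about B: M_B − 1050·2.6 − (½·842.4·5.7)·4.6 − 300·7.1 − 2200·4.8 = 0 → M_B = 26460 lb·ft.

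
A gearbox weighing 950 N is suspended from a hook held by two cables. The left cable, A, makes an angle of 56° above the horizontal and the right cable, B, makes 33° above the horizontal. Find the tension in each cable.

T_A = 796.9 N, T_B = 531.3 N

ΣF_x = 0: −T_A·cos56° + T_B·cos33° = 0 → T_B = 0.666761·T_A.
ΣF_y = 0: T_A·sin56° + T_B·sin33° = 950.
Substitute: T_A·(0.829038 + 0.666761·0.544639) = 950 → T_A = 796.858 ≈ 796.9 N.
Then T_B = 0.666761 × 796.858 = 531.3 N.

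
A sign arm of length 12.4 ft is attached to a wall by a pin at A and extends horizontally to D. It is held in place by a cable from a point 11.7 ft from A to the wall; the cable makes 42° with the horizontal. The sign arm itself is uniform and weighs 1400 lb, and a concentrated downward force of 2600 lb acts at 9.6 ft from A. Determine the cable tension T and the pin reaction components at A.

ΣM about A: T·sin42°·11.7 − 1400·6.2 − 2600·9.6 = 0 → T = 33640/(11.7·0.669131) = 4296.94 ≈ 4297 lb.
ΣF_x = 0: A_x − T·cos42° = 0 → A_x = 4296.94 × 0.743145 = 3193 lb.
ΣF_y = 0: A_y + T·sin42° − 1400 − 2600 = 0 → A_y = 4000 − 4296.94 × 0.669131 = 1125 lb.

T = 4297 lb, A_x = 3193 lb, A_y = 1125 lb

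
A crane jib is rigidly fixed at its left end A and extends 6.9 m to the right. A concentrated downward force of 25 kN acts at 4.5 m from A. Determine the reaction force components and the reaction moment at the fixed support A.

A_x = 0, A_y = 25.00 kN, M_A = 112.5 kN·m

ΣF_x = 0: A_x = 0.
ΣF_y = 0: A_y − 25 = 0 → A_y = 25.00 kN.
ΣM about A: M_A − 25·4.5 = 0 → M_A = 112.5 kN·m.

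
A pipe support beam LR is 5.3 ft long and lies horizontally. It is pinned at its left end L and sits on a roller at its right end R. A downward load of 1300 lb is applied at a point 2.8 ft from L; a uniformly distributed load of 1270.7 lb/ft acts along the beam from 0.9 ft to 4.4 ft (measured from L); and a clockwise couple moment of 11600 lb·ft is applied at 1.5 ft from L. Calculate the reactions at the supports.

L_x = 0, L_y = 648.3 lb, R_y = 5099 lb

Resultant of the distributed load: 1270.7 × 3.5 = 4447.45 lb at 2.65 ft from L.
Moments about L: R_y·5.3 − 1300·2.8 − (1270.7·3.5)·2.65 − 11600 = 0 → R_y = 27025.7425/5.3 = 5099.2 ≈ 5099 lb.
ΣF_y = 0: L_y + 5099.2 − 1300 − 1270.7·3.5 = 0 → L_y = 648.3 lb.
ΣF_x = 0: no horizontal applied forces, so L_x = 0.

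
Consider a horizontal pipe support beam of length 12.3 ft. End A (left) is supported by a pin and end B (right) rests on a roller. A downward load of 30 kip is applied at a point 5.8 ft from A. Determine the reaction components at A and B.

A_x = 0, A_y = 15.85 kip, B_y = 14.15 kip

Taking moments about A: B_y·12.3 − 30·5.8 = 0 → B_y = 174/12.3 = 14.1463 ≈ 14.15 kip.
ΣF_y = 0: A_y + 14.1463 − 30 = 0 → A_y = 15.85 kip.
ΣF_x = 0: no horizontal applied forces, so A_x = 0.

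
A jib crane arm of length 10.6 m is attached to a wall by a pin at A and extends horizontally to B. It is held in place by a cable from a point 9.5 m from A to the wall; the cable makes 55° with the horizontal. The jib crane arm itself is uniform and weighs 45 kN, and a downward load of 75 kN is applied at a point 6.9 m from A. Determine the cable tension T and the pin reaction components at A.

ΣM about A: T·sin55°·9.5 − 45·5.3 − 75·6.9 = 0 → T = 756/(9.5·0.819152) = 97.148 ≈ 97.15 kN.
ΣF_x = 0: A_x − T·cos55° = 0 → A_x = 97.148 × 0.573576 = 55.72 kN.
ΣF_y = 0: A_y + T·sin55° − 45 − 75 = 0 → A_y = 120 − 97.148 × 0.819152 = 40.42 kN.

T = 97.15 kN, A_x = 55.72 kN, A_y = 40.42 kN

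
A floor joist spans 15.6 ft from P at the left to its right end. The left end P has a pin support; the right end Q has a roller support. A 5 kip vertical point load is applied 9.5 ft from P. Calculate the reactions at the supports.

P_x = 0, P_y = 1.955 kip, Q_y = 3.045 kip

Moments about P: Q_y·15.6 − 5·9.5 = 0 → Q_y = 47.5/15.6 = 3.04487 ≈ 3.045 kip.
ΣF_y = 0: P_y + 3.04487 − 5 = 0 → P_y = 1.955 kip.
ΣF_x = 0: no horizontal applied forces, so P_x = 0.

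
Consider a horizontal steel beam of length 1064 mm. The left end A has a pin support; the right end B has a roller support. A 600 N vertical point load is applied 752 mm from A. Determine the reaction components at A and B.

A_x = 0, A_y = 175.9 N, B_y = 424.1 N

ΣM about A: B_y·1064 − 600·752 = 0 → B_y = 451200/1064 = 424.06 ≈ 424.1 N.
ΣF_y = 0: A_y + 424.06 − 600 = 0 → A_y = 175.9 N.
ΣF_x = 0: no horizontal applied forces, so A_x = 0.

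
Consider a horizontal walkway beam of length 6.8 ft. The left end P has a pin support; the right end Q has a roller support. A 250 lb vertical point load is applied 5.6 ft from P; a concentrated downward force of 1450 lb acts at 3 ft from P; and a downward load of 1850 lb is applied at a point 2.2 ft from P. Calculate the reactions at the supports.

ΣM about P: Q_y·6.8 − 250·5.6 − 1450·3 − 1850·2.2 = 0 → Q_y = 9820/6.8 = 1444.12 ≈ 1444 lb.
ΣF_y = 0: P_y + 1444.12 − 250 − 1450 − 1850 = 0 → P_y = 2106 lb.
ΣF_x = 0: no horizontal applied forces, so P_x = 0.

P_x = 0, P_y = 2106 lb, Q_y = 1444 lb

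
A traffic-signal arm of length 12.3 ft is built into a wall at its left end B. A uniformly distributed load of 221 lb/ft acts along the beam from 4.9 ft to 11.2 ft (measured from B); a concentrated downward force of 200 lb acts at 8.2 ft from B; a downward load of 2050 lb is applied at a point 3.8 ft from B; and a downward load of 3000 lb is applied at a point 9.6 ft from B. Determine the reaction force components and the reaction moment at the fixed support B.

Resultant of the distributed load: 221 × 6.3 = 1392.3 lb at 8.05 ft from B.
ΣF_x = 0: B_x = 0.
ΣF_y = 0: B_y − 221·6.3 − 200 − 2050 − 3000 = 0 → B_y = 6642 lb.
ΣM about B: M_B − (221·6.3)·8.05 − 200·8.2 − 2050·3.8 − 3000·9.6 = 0 → M_B = 49440 lb·ft.

B_x = 0, B_y = 6642 lb, M_B = 49440 lb·ft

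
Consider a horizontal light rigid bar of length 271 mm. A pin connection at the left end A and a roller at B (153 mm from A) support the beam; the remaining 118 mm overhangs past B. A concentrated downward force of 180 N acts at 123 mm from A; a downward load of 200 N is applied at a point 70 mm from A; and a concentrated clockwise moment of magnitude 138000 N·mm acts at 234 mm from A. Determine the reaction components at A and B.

A_x = 0, A_y = -758.2 N, B_y = 1138 N

Moments about A: B_y·153 − 180·123 − 200·70 − 138000 = 0 → B_y = 174140/153 = 1138.17 ≈ 1138 N.
ΣF_y = 0: A_y + 1138.17 − 180 − 200 = 0 → A_y = -758.2 N.
ΣF_x = 0: no horizontal applied forces, so A_x = 0.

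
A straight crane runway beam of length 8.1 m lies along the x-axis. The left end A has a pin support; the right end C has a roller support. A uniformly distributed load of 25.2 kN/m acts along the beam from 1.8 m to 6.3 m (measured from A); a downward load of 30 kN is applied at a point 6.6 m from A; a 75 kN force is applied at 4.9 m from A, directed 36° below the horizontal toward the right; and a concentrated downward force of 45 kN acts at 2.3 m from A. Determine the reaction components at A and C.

A_x = -60.68 kN, A_y = 111.9 kN, C_y = 120.6 kN

Resultant of the distributed load: 25.2 × 4.5 = 113.4 kN at 4.05 m from A.
ΣM about A: C_y·8.1 − (25.2·4.5)·4.05 − 30·6.6 − 75·sin36°·4.9 − 45·2.3 = 0 → C_y = 976.781/8.1 = 120.59 ≈ 120.6 kN.
ΣF_y = 0: A_y + 120.59 − 25.2·4.5 − 30 − 75·sin36° − 45 = 0 → A_y = 111.9 kN.
ΣF_x = 0: A_x + 75·cos36° = 0 → A_x = -60.68 kN.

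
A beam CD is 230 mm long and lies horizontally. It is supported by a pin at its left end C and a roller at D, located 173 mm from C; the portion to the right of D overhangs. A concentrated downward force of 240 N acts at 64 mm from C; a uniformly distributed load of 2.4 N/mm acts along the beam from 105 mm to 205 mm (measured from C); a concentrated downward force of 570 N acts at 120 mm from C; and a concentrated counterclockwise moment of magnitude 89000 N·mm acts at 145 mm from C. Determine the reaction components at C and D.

C_x = 0, C_y = 865.3 N, D_y = 184.7 N

Resultant of the distributed load: 2.4 × 100 = 240 N at 155 mm from C.
ΣM about C: D_y·173 − 240·64 − (2.4·100)·155 − 570·120 + 89000 = 0 → D_y = 31960/173 = 184.74 ≈ 184.7 N.
ΣF_y = 0: C_y + 184.74 − 240 − 2.4·100 − 570 = 0 → C_y = 865.3 N.
ΣF_x = 0: no horizontal applied forces, so C_x = 0.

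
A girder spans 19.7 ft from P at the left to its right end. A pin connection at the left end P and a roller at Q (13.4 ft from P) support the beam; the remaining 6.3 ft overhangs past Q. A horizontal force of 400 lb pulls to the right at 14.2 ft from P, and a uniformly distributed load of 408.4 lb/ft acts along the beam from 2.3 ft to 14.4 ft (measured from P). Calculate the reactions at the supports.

Resultant of the distributed load: 408.4 × 12.1 = 4941.64 lb at 8.35 ft from P.
ΣM about P: Q_y·13.4 − (408.4·12.1)·8.35 = 0 → Q_y = 41262.694/13.4 = 3079.31 ≈ 3079 lb.
ΣF_y = 0: P_y + 3079.31 − 408.4·12.1 = 0 → P_y = 1862 lb.
ΣF_x = 0: P_x + 400 = 0 → P_x = -400.0 lb.

P_x = -400.0 lb, P_y = 1862 lb, Q_y = 3079 lb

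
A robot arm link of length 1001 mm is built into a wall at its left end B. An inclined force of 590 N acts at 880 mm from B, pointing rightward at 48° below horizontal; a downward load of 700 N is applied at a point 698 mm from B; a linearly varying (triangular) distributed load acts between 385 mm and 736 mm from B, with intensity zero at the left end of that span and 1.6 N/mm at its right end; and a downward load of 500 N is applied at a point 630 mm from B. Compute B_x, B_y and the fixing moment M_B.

Resultant of the triangular load: ½ × 1.6 × 351 = 280.8 N, acting at 619 mm from B (one-third of the span from the peak).
ΣF_x = 0: B_x + 590·cos48° = 0 → B_x = -394.8 N.
ΣF_y = 0: B_y − 590·sin48° − 700 − ½·1.6·351 − 500 = 0 → B_y = 1919 N.
ΣM about B: M_B − 590·sin48°·880 − 700·698 − (½·1.6·351)·619 − 500·630 = 0 → M_B = 1363000 N·mm.

B_x = -394.8 N, B_y = 1919 N, M_B = 1363000 N·mm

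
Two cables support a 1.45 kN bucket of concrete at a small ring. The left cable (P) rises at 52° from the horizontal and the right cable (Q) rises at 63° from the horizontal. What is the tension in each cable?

ΣF_x = 0: −T_P·cos52° + T_Q·cos63° = 0 → T_Q = 1.35611·T_P.
ΣF_y = 0: T_P·sin52° + T_Q·sin63° = 1.45.
Substitute: T_P·(0.788011 + 1.35611·0.891007) = 1.45 → T_P = 0.726338 ≈ 0.7263 kN.
Then T_Q = 1.35611 × 0.726338 = 0.9850 kN.

T_P = 0.7263 kN, T_Q = 0.9850 kN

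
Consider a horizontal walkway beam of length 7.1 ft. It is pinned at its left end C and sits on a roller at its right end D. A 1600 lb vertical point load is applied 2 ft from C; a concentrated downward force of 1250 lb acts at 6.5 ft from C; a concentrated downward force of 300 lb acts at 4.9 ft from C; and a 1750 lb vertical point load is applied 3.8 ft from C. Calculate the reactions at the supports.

Moments about C: D_y·7.1 − 1600·2 − 1250·6.5 − 300·4.9 − 1750·3.8 = 0 → D_y = 19445/7.1 = 2738.73 ≈ 2739 lb.
ΣF_y = 0: C_y + 2738.73 − 1600 − 1250 − 300 − 1750 = 0 → C_y = 2161 lb.
ΣF_x = 0: no horizontal applied forces, so C_x = 0.

C_x = 0, C_y = 2161 lb, D_y = 2739 lb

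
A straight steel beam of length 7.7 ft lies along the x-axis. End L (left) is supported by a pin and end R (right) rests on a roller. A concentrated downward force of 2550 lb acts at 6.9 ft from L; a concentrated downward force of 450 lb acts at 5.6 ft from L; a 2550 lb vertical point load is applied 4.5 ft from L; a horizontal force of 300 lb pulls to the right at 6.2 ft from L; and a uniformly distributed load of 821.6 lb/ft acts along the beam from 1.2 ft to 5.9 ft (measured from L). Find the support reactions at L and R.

L_x = -300.0 lb, L_y = 3529 lb, R_y = 5883 lb

Resultant of the distributed load: 821.6 × 4.7 = 3861.52 lb at 3.55 ft from L.
Taking moments about L: R_y·7.7 − 2550·6.9 − 450·5.6 − 2550·4.5 − (821.6·4.7)·3.55 = 0 → R_y = 45298.396/7.7 = 5882.91 ≈ 5883 lb.
ΣF_y = 0: L_y + 5882.91 − 2550 − 450 − 2550 − 821.6·4.7 = 0 → L_y = 3529 lb.
ΣF_x = 0: L_x + 300 = 0 → L_x = -300.0 lb.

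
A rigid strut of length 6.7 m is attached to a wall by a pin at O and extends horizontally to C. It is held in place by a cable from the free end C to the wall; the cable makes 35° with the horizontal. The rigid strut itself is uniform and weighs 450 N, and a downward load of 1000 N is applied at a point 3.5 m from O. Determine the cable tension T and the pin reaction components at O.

ΣM about O: T·sin35°·6.7 − 450·3.35 − 1000·3.5 = 0 → T = 5007.5/(6.7·0.573576) = 1303.03 ≈ 1303 N.
ΣF_x = 0: O_x − T·cos35° = 0 → O_x = 1303.03 × 0.819152 = 1067 N.
ΣF_y = 0: O_y + T·sin35° − 450 − 1000 = 0 → O_y = 1450 − 1303.03 × 0.573576 = 702.6 N.

T = 1303 N, O_x = 1067 N, O_y = 702.6 N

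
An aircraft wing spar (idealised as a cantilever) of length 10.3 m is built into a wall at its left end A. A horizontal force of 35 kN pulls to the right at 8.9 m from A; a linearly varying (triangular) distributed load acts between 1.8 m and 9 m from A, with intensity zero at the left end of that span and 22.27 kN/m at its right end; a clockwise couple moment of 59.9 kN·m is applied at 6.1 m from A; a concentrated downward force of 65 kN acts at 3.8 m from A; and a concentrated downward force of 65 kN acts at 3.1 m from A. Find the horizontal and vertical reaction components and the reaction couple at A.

A_x = -35.00 kN, A_y = 210.2 kN, M_A = 1038 kN·m

Resultant of the triangular load: ½ × 22.27 × 7.2 = 80.172 kN, acting at 6.6 m from A (one-third of the span from the peak).
ΣF_x = 0: A_x + 35 = 0 → A_x = -35.00 kN.
ΣF_y = 0: A_y − ½·22.27·7.2 − 65 − 65 = 0 → A_y = 210.2 kN.
ΣM about A: M_A − (½·22.27·7.2)·6.6 − 59.9 − 65·3.8 − 65·3.1 = 0 → M_A = 1038 kN·m.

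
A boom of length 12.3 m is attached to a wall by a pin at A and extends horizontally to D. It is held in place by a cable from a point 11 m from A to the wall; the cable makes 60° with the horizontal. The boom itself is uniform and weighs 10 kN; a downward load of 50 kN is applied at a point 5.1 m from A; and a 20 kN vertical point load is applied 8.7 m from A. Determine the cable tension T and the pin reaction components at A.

T = 51.49 kN, A_x = 25.74 kN, A_y = 35.41 kN

ΣM about A: T·sin60°·11 − 10·6.15 − 50·5.1 − 20·8.7 = 0 → T = 490.5/(11·0.866025) = 51.4892 ≈ 51.49 kN.
ΣF_x = 0: A_x − T·cos60° = 0 → A_x = 51.4892 × 0.5 = 25.74 kN.
ΣF_y = 0: A_y + T·sin60° − 10 − 50 − 20 = 0 → A_y = 80 − 51.4892 × 0.866025 = 35.41 kN.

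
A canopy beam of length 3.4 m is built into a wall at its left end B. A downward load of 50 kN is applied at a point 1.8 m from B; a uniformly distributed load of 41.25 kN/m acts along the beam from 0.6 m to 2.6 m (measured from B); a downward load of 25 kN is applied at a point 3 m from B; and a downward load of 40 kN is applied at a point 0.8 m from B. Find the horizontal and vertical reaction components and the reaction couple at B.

Resultant of the distributed load: 41.25 × 2 = 82.5 kN at 1.6 m from B.
ΣF_x = 0: B_x = 0.
ΣF_y = 0: B_y − 50 − 41.25·2 − 25 − 40 = 0 → B_y = 197.5 kN.
ΣM about B: M_B − 50·1.8 − (41.25·2)·1.6 − 25·3 − 40·0.8 = 0 → M_B = 329.0 kN·m.

B_x = 0, B_y = 197.5 kN, M_B = 329.0 kN·m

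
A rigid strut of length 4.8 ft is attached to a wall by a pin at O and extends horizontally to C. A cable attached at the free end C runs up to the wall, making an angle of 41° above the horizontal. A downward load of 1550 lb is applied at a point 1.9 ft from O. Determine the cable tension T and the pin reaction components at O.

T = 935.2 lb, O_x = 705.8 lb, O_y = 936.5 lb

ΣM about O: T·sin41°·4.8 − 1550·1.9 = 0 → T = 2945/(4.8·0.656059) = 935.193 ≈ 935.2 lb.
ΣF_x = 0: O_x − T·cos41° = 0 → O_x = 935.193 × 0.75471 = 705.8 lb.
ΣF_y = 0: O_y + T·sin41° − 1550 = 0 → O_y = 1550 − 935.193 × 0.656059 = 936.5 lb.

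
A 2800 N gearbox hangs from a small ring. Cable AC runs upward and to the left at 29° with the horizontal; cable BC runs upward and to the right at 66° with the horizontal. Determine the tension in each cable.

ΣF_x = 0: −T_AC·cos29° + T_BC·cos66° = 0 → T_BC = 2.15033·T_AC.
ΣF_y = 0: T_AC·sin29° + T_BC·sin66° = 2800.
Substitute: T_AC·(0.48481 + 2.15033·0.913545) = 2800 → T_AC = 1143.21 ≈ 1143 N.
Then T_BC = 2.15033 × 1143.21 = 2458 N.

T_AC = 1143 N, T_BC = 2458 N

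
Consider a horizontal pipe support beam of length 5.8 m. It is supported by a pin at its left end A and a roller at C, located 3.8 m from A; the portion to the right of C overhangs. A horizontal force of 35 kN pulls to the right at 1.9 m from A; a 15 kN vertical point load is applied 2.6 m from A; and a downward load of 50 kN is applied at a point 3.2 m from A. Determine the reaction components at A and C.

Taking moments about A: C_y·3.8 − 15·2.6 − 50·3.2 = 0 → C_y = 199/3.8 = 52.3684 ≈ 52.37 kN.
ΣF_y = 0: A_y + 52.3684 − 15 − 50 = 0 → A_y = 12.63 kN.
ΣF_x = 0: A_x + 35 = 0 → A_x = -35.00 kN.

A_x = -35.00 kN, A_y = 12.63 kN, C_y = 52.37 kN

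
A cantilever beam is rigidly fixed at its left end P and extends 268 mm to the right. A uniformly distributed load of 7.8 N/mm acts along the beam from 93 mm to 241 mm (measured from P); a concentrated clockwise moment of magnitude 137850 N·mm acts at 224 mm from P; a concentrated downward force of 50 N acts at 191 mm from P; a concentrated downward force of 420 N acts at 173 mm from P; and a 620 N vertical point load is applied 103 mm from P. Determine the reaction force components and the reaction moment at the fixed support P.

P_x = 0, P_y = 2244 N, M_P = 476700 N·mm

Resultant of the distributed load: 7.8 × 148 = 1154.4 N at 167 mm from P.
ΣF_x = 0: P_x = 0.
ΣF_y = 0: P_y − 7.8·148 − 50 − 420 − 620 = 0 → P_y = 2244 N.
ΣM about P: M_P − (7.8·148)·167 − 137850 − 50·191 − 420·173 − 620·103 = 0 → M_P = 476700 N·mm.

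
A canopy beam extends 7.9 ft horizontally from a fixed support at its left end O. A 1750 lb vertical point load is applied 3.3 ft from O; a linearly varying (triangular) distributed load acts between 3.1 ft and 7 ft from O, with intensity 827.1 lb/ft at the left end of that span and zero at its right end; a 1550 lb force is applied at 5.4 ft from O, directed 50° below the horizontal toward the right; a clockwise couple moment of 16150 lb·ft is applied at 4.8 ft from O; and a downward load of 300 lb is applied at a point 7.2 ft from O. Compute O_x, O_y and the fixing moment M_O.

O_x = -996.3 lb, O_y = 4850 lb, M_O = 37590 lb·ft

Resultant of the triangular load: ½ × 827.1 × 3.9 = 1612.845 lb, acting at 4.4 ft from O (one-third of the span from the peak).
ΣF_x = 0: O_x + 1550·cos50° = 0 → O_x = -996.3 lb.
ΣF_y = 0: O_y − 1750 − ½·827.1·3.9 − 1550·sin50° − 300 = 0 → O_y = 4850 lb.
ΣM about O: M_O − 1750·3.3 − (½·827.1·3.9)·4.4 − 1550·sin50°·5.4 − 16150 − 300·7.2 = 0 → M_O = 37590 lb·ft.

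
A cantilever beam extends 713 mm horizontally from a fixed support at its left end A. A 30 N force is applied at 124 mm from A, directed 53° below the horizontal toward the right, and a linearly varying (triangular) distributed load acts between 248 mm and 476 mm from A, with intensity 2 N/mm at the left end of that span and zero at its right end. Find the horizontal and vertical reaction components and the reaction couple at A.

A_x = -18.05 N, A_y = 252.0 N, M_A = 76840 N·mm

Resultant of the triangular load: ½ × 2 × 228 = 228 N, acting at 324 mm from A (one-third of the span from the peak).
ΣF_x = 0: A_x + 30·cos53° = 0 → A_x = -18.05 N.
ΣF_y = 0: A_y − 30·sin53° − ½·2·228 = 0 → A_y = 252.0 N.
ΣM about A: M_A − 30·sin53°·124 − (½·2·228)·324 = 0 → M_A = 76840 N·mm.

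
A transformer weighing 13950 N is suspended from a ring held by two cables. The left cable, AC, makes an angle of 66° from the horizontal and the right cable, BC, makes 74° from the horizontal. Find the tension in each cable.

T_AC = 5982 N, T_BC = 8827 N

ΣF_x = 0: −T_AC·cos66° + T_BC·cos74° = 0 → T_BC = 1.47562·T_AC.
ΣF_y = 0: T_AC·sin66° + T_BC·sin74° = 13950.
Substitute: T_AC·(0.913545 + 1.47562·0.961262) = 13950 → T_AC = 5981.98 ≈ 5982 N.
Then T_BC = 1.47562 × 5981.98 = 8827 N.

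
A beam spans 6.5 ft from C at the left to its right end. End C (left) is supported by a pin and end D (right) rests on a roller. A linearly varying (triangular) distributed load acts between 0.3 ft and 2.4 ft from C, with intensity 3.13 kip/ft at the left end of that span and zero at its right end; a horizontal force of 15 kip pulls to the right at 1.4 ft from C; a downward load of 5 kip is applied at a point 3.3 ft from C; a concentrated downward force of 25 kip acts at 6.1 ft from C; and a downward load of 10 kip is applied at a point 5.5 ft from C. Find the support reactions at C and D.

Resultant of the triangular load: ½ × 3.13 × 2.1 = 3.2865 kip, acting at 1 ft from C (one-third of the span from the peak).
Moments about C: D_y·6.5 − (½·3.13·2.1)·1 − 5·3.3 − 25·6.1 − 10·5.5 = 0 → D_y = 227.2865/6.5 = 34.9672 ≈ 34.97 kip.
ΣF_y = 0: C_y + 34.9672 − ½·3.13·2.1 − 5 − 25 − 10 = 0 → C_y = 8.319 kip.
ΣF_x = 0: C_x + 15 = 0 → C_x = -15.00 kip.

C_x = -15.00 kip, C_y = 8.319 kip, D_y = 34.97 kip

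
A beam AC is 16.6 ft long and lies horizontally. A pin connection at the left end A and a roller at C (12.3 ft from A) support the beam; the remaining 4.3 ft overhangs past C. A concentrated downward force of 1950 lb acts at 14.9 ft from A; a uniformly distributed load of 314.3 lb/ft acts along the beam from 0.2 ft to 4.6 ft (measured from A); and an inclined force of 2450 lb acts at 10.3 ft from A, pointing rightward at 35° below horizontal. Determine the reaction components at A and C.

Resultant of the distributed load: 314.3 × 4.4 = 1382.92 lb at 2.4 ft from A.
ΣM about A: C_y·12.3 − 1950·14.9 − (314.3·4.4)·2.4 − 2450·sin35°·10.3 = 0 → C_y = 46848.2/12.3 = 3808.8 ≈ 3809 lb.
ΣF_y = 0: A_y + 3808.8 − 1950 − 314.3·4.4 − 2450·sin35° = 0 → A_y = 929.4 lb.
ΣF_x = 0: A_x + 2450·cos35° = 0 → A_x = -2007 lb.

A_x = -2007 lb, A_y = 929.4 lb, C_y = 3809 lb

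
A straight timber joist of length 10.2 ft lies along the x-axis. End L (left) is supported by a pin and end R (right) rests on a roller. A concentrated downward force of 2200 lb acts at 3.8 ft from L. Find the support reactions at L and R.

L_x = 0, L_y = 1380 lb, R_y = 819.6 lb

Taking moments about L: R_y·10.2 − 2200·3.8 = 0 → R_y = 8360/10.2 = 819.608 ≈ 819.6 lb.
ΣF_y = 0: L_y + 819.608 − 2200 = 0 → L_y = 1380 lb.
ΣF_x = 0: no horizontal applied forces, so L_x = 0.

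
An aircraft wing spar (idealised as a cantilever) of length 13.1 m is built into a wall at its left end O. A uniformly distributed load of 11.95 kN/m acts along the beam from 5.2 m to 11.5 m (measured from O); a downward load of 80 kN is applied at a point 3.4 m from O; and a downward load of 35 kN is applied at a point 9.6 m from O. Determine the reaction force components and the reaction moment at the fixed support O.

Resultant of the distributed load: 11.95 × 6.3 = 75.285 kN at 8.35 m from O.
ΣF_x = 0: O_x = 0.
ΣF_y = 0: O_y − 11.95·6.3 − 80 − 35 = 0 → O_y = 190.3 kN.
ΣM about O: M_O − (11.95·6.3)·8.35 − 80·3.4 − 35·9.6 = 0 → M_O = 1237 kN·m.

O_x = 0, O_y = 190.3 kN, M_O = 1237 kN·m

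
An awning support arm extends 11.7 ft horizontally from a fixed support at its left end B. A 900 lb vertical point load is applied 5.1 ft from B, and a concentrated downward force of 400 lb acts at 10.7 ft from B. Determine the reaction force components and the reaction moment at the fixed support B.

ΣF_x = 0: B_x = 0.
ΣF_y = 0: B_y − 900 − 400 = 0 → B_y = 1300 lb.
ΣM about B: M_B − 900·5.1 − 400·10.7 = 0 → M_B = 8870 lb·ft.

B_x = 0, B_y = 1300 lb, M_B = 8870 lb·ft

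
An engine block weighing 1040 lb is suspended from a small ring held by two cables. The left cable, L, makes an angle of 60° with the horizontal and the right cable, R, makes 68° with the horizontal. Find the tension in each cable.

T_L = 494.4 lb, T_R = 659.9 lb

ΣF_x = 0: −T_L·cos60° + T_R·cos68° = 0 → T_R = 1.33473·T_L.
ΣF_y = 0: T_L·sin60° + T_R·sin68° = 1040.
Substitute: T_L·(0.866025 + 1.33473·0.927184) = 1040 → T_L = 494.399 ≈ 494.4 lb.
Then T_R = 1.33473 × 494.399 = 659.9 lb.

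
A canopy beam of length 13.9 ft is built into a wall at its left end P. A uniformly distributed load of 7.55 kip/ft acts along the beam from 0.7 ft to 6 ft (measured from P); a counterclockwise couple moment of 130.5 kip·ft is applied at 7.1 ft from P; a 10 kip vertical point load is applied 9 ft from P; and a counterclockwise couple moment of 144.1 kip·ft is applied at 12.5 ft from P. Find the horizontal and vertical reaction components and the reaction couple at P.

P_x = 0, P_y = 50.02 kip, M_P = -50.55 kip·ft

Resultant of the distributed load: 7.55 × 5.3 = 40.015 kip at 3.35 ft from P.
ΣF_x = 0: P_x = 0.
ΣF_y = 0: P_y − 7.55·5.3 − 10 = 0 → P_y = 50.02 kip.
ΣM about P: M_P − (7.55·5.3)·3.35 + 130.5 − 10·9 + 144.1 = 0 → M_P = -50.55 kip·ft.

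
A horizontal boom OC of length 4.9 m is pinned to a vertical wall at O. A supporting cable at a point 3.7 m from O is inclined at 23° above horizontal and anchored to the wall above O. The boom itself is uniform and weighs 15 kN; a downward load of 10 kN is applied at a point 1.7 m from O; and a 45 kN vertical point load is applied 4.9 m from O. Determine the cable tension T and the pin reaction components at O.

T = 189.7 kN, O_x = 174.6 kN, O_y = -4.122 kN

ΣM about O: T·sin23°·3.7 − 15·2.45 − 10·1.7 − 45·4.9 = 0 → T = 274.25/(3.7·0.390731) = 189.7 kN.
ΣF_x = 0: O_x − T·cos23° = 0 → O_x = 189.7 × 0.920505 = 174.6 kN.
ΣF_y = 0: O_y + T·sin23° − 15 − 10 − 45 = 0 → O_y = 70 − 189.7 × 0.390731 = -4.122 kN.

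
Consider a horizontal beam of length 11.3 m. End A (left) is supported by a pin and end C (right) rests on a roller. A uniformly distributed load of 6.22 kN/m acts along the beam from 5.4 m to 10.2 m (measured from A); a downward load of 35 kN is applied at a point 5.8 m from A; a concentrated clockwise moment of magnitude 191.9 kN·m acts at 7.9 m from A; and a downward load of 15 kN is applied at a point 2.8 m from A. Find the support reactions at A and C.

Resultant of the distributed load: 6.22 × 4.8 = 29.856 kN at 7.8 m from A.
ΣM about A: C_y·11.3 − (6.22·4.8)·7.8 − 35·5.8 − 191.9 − 15·2.8 = 0 → C_y = 669.7768/11.3 = 59.2723 ≈ 59.27 kN.
ΣF_y = 0: A_y + 59.2723 − 6.22·4.8 − 35 − 15 = 0 → A_y = 20.58 kN.
ΣF_x = 0: no horizontal applied forces, so A_x = 0.

A_x = 0, A_y = 20.58 kN, C_y = 59.27 kN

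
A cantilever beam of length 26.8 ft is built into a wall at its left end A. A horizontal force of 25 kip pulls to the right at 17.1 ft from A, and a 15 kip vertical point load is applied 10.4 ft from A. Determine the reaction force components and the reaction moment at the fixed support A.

A_x = -25.00 kip, A_y = 15.00 kip, M_A = 156.0 kip·ft

ΣF_x = 0: A_x + 25 = 0 → A_x = -25.00 kip.
ΣF_y = 0: A_y − 15 = 0 → A_y = 15.00 kip.
ΣM about A: M_A − 15·10.4 = 0 → M_A = 156.0 kip·ft.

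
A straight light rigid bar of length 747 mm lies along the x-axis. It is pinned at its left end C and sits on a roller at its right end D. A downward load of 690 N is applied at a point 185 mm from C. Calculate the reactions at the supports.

Taking moments about C: D_y·747 − 690·185 = 0 → D_y = 127650/747 = 170.884 ≈ 170.9 N.
ΣF_y = 0: C_y + 170.884 − 690 = 0 → C_y = 519.1 N.
ΣF_x = 0: no horizontal applied forces, so C_x = 0.

C_x = 0, C_y = 519.1 N, D_y = 170.9 N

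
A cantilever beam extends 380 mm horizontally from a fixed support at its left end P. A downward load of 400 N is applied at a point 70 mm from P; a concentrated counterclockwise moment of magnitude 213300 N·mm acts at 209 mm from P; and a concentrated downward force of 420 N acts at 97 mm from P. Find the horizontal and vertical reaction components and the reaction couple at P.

ΣF_x = 0: P_x = 0.
ΣF_y = 0: P_y − 400 − 420 = 0 → P_y = 820.0 N.
ΣM about P: M_P − 400·70 + 213300 − 420·97 = 0 → M_P = -144600 N·mm.

P_x = 0, P_y = 820.0 N, M_P = -144600 N·mm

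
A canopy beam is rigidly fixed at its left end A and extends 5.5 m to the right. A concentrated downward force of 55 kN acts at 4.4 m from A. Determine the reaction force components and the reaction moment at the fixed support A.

ΣF_x = 0: A_x = 0.
ΣF_y = 0: A_y − 55 = 0 → A_y = 55.00 kN.
ΣM about A: M_A − 55·4.4 = 0 → M_A = 242.0 kN·m.

A_x = 0, A_y = 55.00 kN, M_A = 242.0 kN·m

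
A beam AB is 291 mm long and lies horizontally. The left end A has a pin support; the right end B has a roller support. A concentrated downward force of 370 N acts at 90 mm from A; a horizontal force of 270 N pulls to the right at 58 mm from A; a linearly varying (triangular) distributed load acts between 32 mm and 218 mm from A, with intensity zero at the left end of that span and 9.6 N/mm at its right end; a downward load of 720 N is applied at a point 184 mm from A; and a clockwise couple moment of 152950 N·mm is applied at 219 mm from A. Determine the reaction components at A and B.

A_x = -270.0 N, A_y = 408.9 N, B_y = 1574 N

Resultant of the triangular load: ½ × 9.6 × 186 = 892.8 N, acting at 156 mm from A (one-third of the span from the peak).
Moments about A: B_y·291 − 370·90 − (½·9.6·186)·156 − 720·184 − 152950 = 0 → B_y = 458006.8/291 = 1573.91 ≈ 1574 N.
ΣF_y = 0: A_y + 1573.91 − 370 − ½·9.6·186 − 720 = 0 → A_y = 408.9 N.
ΣF_x = 0: A_x + 270 = 0 → A_x = -270.0 N.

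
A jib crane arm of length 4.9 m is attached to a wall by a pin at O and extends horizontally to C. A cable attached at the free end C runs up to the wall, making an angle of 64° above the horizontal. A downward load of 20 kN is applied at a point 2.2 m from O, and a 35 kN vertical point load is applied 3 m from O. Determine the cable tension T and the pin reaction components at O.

ΣM about O: T·sin64°·4.9 − 20·2.2 − 35·3 = 0 → T = 149/(4.9·0.898794) = 33.8322 ≈ 33.83 kN.
ΣF_x = 0: O_x − T·cos64° = 0 → O_x = 33.8322 × 0.438371 = 14.83 kN.
ΣF_y = 0: O_y + T·sin64° − 20 − 35 = 0 → O_y = 55 − 33.8322 × 0.898794 = 24.59 kN.

T = 33.83 kN, O_x = 14.83 kN, O_y = 24.59 kN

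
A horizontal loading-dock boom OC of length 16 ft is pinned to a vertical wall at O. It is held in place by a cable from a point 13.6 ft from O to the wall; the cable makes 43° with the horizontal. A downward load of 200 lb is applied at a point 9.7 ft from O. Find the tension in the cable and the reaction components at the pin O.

T = 209.2 lb, O_x = 153.0 lb, O_y = 57.35 lb

ΣM about O: T·sin43°·13.6 − 200·9.7 = 0 → T = 1940/(13.6·0.681998) = 209.161 ≈ 209.2 lb.
ΣF_x = 0: O_x − T·cos43° = 0 → O_x = 209.161 × 0.731354 = 153.0 lb.
ΣF_y = 0: O_y + T·sin43° − 200 = 0 → O_y = 200 − 209.161 × 0.681998 = 57.35 lb.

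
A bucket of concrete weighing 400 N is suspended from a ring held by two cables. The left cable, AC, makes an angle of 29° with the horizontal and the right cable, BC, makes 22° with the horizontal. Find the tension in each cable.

T_AC = 477.2 N, T_BC = 450.2 N

ΣF_x = 0: −T_AC·cos29° + T_BC·cos22° = 0 → T_BC = 0.943308·T_AC.
ΣF_y = 0: T_AC·sin29° + T_BC·sin22° = 400.
Substitute: T_AC·(0.48481 + 0.943308·0.374607) = 400 → T_AC = 477.225 ≈ 477.2 N.
Then T_BC = 0.943308 × 477.225 = 450.2 N.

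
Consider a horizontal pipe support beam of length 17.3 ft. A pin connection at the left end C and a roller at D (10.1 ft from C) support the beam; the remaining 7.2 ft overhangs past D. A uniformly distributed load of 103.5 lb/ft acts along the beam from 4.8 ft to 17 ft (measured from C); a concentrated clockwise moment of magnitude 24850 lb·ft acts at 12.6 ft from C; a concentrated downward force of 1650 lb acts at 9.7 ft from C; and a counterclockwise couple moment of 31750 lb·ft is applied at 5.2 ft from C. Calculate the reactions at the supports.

Resultant of the distributed load: 103.5 × 12.2 = 1262.7 lb at 10.9 ft from C.
Moments about C: D_y·10.1 − (103.5·12.2)·10.9 − 24850 − 1650·9.7 + 31750 = 0 → D_y = 22868.43/10.1 = 2264.2 ≈ 2264 lb.
ΣF_y = 0: C_y + 2264.2 − 103.5·12.2 − 1650 = 0 → C_y = 648.5 lb.
ΣF_x = 0: no horizontal applied forces, so C_x = 0.

C_x = 0, C_y = 648.5 lb, D_y = 2264 lb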